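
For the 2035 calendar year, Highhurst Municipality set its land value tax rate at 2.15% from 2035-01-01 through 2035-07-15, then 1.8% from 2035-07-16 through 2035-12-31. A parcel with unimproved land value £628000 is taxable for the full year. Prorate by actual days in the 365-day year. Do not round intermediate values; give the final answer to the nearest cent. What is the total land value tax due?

£12484.30

2035-01-01 to 2035-07-15: 196 days at 2.15% → £628000 × 2.15% × 196/365 = £7250.3890
2035-07-16 to 2035-12-31: 169 days at 1.8% → £628000 × 1.8% × 169/365 = £5233.9068
Total = £12484.2959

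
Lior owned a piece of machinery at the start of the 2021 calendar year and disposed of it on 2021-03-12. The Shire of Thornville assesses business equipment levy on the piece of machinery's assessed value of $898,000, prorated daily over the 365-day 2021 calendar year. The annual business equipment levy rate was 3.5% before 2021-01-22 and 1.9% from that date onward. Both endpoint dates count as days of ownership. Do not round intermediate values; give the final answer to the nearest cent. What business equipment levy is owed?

$4,145.56

2021-01-01 to 2021-01-21: 21 days at 3.5% → $898,000 × 3.5% × 21/365 = $1,808.3014
2021-01-22 to 2021-03-12: 50 days at 1.9% → $898,000 × 1.9% × 50/365 = $2,337.2603
Total = $4,145.5616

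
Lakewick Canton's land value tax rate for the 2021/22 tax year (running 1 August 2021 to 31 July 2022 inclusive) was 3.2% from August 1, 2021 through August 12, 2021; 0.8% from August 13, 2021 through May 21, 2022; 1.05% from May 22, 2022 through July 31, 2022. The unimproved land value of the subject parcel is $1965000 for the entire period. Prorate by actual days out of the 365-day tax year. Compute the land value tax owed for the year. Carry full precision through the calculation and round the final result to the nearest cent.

August 1 – August 12, 2021: 12 days at 3.2% → $1965000 × 3.2% × 12/365 = $2067.2877
August 13, 2021 – May 21, 2022: 282 days at 0.8% → $1965000 × 0.8% × 282/365 = $12145.3151
May 22 – July 31, 2022: 71 days at 1.05% → $1965000 × 1.05% × 71/365 = $4013.4452
Total = $18226.0479

$18226.05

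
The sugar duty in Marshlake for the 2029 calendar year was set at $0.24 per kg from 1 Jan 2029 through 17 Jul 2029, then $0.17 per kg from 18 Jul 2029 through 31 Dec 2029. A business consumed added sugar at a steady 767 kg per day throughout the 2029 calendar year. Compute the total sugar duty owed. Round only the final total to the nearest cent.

1 Jan – 17 Jul 2029: 198 days × 767 kg/day = 151,866 kg at $0.24/kg → $36447.84
18 Jul – 31 Dec 2029: 167 days × 767 kg/day = 128,089 kg at $0.17/kg → $21775.13

$58222.97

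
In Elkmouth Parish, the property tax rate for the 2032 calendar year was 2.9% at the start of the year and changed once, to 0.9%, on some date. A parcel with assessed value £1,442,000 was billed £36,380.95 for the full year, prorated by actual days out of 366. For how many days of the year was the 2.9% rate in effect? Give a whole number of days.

Let d = days at the first rate; then 366 − d days at the second rate.
£1,442,000 × [2.9%·d + 0.9%·(366−d)] / 366 = £36,380.95
Solving gives d = 297, so the new rate took effect on 24 October 2032.

297 days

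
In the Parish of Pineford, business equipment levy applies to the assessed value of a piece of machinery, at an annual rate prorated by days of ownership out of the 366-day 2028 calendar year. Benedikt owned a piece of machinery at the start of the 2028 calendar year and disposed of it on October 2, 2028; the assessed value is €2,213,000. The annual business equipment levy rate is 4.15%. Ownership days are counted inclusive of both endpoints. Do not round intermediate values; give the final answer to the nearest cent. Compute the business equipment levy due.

€69,256.02

Days held (January 1 – October 2, 2028): 276 out of 366
Tax = €2,213,000 × 4.15% × 276/366 = €69,256.0164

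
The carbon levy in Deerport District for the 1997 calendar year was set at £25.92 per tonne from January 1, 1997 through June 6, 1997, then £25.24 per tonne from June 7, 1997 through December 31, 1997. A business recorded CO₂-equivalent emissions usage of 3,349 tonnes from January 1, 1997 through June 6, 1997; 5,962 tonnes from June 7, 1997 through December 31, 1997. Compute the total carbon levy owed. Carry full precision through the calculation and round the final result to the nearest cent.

£237,286.96

January 1 – June 6, 1997: 3,349 tonnes at £25.92/tonne → £86,806.08
June 7 – December 31, 1997: 5,962 tonnes at £25.24/tonne → £150,480.88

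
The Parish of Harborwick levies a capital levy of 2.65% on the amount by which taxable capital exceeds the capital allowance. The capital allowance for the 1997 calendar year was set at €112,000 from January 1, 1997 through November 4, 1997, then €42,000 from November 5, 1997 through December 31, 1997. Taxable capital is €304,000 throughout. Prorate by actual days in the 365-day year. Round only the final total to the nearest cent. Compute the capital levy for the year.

January 1 – November 4, 1997: 308 days, exemption €112,000 → (€304,000 − €112,000) × 2.65% × 308/365 = €4,293.4356
November 5 – December 31, 1997: 57 days, exemption €42,000 → (€304,000 − €42,000) × 2.65% × 57/365 = €1,084.2493
Total = €5,377.6849

€5,377.68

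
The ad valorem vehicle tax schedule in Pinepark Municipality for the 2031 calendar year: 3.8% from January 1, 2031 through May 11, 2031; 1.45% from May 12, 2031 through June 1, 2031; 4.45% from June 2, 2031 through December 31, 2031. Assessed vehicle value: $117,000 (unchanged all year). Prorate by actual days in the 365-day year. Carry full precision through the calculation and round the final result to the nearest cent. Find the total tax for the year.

January 1 – May 11, 2031: 131 days at 3.8% → $117,000 × 3.8% × 131/365 = $1,595.6877
May 12 – June 1, 2031: 21 days at 1.45% → $117,000 × 1.45% × 21/365 = $97.6068
June 2 – December 31, 2031: 213 days at 4.45% → $117,000 × 4.45% × 213/365 = $3,038.3137
Total = $4,731.6082

$4,731.61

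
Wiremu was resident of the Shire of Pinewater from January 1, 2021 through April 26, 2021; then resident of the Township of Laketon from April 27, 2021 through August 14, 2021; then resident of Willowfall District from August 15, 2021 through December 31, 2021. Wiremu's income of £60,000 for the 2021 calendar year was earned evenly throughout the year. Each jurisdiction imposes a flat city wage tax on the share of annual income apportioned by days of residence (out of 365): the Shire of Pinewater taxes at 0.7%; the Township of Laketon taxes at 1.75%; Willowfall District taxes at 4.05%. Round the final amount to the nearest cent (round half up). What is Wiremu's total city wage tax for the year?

The Shire of Pinewater, January 1 – April 26, 2021: 116 days → £60,000 × 0.7% × 116/365 = £133.4795
The Township of Laketon, April 27 – August 14, 2021: 110 days → £60,000 × 1.75% × 110/365 = £316.4384
Willowfall District, August 15 – December 31, 2021: 139 days → £60,000 × 4.05% × 139/365 = £925.3973
Total = £1,375.3151

£1,375.32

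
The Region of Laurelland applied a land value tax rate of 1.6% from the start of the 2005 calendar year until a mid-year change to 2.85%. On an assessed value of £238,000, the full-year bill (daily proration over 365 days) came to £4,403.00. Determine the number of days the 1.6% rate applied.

Let d = days at the first rate; then 365 − d days at the second rate.
£238,000 × [1.6%·d + 2.85%·(365−d)] / 365 = £4,403.00
Solving gives d = 292, so the new rate took effect on 20 Oct 2005.

292 days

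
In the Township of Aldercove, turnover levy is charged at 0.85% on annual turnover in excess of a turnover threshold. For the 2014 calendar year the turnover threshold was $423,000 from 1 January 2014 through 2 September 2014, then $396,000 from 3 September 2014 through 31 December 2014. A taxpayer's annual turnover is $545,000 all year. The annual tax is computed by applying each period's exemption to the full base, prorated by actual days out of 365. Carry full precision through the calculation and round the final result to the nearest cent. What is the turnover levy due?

1 January – 2 September 2014: 245 days, exemption $423,000 → ($545,000 − $423,000) × 0.85% × 245/365 = $696.0685
3 September – 31 December 2014: 120 days, exemption $396,000 → ($545,000 − $396,000) × 0.85% × 120/365 = $416.3836
Total = $1,112.4521

$1,112.45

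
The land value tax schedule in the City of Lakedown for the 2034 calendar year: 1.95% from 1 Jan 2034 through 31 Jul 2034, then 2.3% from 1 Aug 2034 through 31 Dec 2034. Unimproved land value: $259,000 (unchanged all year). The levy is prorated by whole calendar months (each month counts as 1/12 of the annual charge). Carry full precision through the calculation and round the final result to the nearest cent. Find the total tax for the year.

1 Jan – 31 Jul 2034: 7 months at 1.95% → $259,000 × 1.95% × 7/12 = $2,946.1250
1 Aug – 31 Dec 2034: 5 months at 2.3% → $259,000 × 2.3% × 5/12 = $2,482.0833
Total = $5,428.2083

$5,428.21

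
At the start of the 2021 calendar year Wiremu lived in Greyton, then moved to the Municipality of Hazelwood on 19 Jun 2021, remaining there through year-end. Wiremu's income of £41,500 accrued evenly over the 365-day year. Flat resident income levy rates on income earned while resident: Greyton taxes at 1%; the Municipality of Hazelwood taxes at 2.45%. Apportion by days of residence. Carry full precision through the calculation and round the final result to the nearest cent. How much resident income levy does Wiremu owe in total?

Greyton, 1 Jan – 18 Jun 2021: 169 days → £41,500 × 1% × 169/365 = £192.1507
The Municipality of Hazelwood, 19 Jun – 31 Dec 2021: 196 days → £41,500 × 2.45% × 196/365 = £545.9808
Total = £738.1315

£738.13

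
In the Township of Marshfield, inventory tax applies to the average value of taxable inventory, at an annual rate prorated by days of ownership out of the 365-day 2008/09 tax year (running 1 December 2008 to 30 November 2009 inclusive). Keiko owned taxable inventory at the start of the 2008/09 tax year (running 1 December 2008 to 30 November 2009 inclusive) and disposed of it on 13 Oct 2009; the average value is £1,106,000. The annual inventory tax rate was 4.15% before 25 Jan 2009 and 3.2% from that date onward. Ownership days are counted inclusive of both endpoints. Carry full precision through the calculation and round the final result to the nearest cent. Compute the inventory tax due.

£32,320.96

1 Dec 2008 – 24 Jan 2009: 55 days at 4.15% → £1,106,000 × 4.15% × 55/365 = £6,916.2877
25 Jan – 13 Oct 2009: 262 days at 3.2% → £1,106,000 × 3.2% × 262/365 = £25,404.6685
Total = £32,320.9562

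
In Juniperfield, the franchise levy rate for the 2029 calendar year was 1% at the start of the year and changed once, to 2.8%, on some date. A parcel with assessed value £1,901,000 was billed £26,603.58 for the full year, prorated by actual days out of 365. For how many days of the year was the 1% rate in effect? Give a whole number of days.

284 days

Let d = days at the first rate; then 365 − d days at the second rate.
£1,901,000 × [1%·d + 2.8%·(365−d)] / 365 = £26,603.58
Solving gives d = 284, so the new rate took effect on 12 October 2029.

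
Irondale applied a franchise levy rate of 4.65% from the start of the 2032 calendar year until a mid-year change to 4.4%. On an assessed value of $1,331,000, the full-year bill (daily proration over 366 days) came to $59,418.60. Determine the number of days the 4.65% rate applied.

Let d = days at the first rate; then 366 − d days at the second rate.
$1,331,000 × [4.65%·d + 4.4%·(366−d)] / 366 = $59,418.60
Solving gives d = 94, so the new rate took effect on April 4, 2032.

94 days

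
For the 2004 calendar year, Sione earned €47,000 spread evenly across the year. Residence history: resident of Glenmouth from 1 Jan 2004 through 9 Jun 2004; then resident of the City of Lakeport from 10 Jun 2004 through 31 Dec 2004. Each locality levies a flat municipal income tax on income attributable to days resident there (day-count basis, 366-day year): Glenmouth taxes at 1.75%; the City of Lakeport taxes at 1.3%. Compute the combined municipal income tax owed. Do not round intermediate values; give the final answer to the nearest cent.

€704.04

Glenmouth, 1 Jan – 9 Jun 2004: 161 days → €47,000 × 1.75% × 161/366 = €361.8101
The City of Lakeport, 10 Jun – 31 Dec 2004: 205 days → €47,000 × 1.3% × 205/366 = €342.2268
Total = €704.0369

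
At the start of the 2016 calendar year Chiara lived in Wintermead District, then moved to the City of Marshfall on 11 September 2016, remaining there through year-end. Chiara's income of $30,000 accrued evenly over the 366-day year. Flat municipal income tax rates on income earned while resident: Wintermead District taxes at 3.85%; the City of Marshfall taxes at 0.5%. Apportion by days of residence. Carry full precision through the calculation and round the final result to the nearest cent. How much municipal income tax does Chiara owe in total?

Wintermead District, 1 January – 10 September 2016: 254 days → $30,000 × 3.85% × 254/366 = $801.5574
The City of Marshfall, 11 September – 31 December 2016: 112 days → $30,000 × 0.5% × 112/366 = $45.9016
Total = $847.4590

$847.46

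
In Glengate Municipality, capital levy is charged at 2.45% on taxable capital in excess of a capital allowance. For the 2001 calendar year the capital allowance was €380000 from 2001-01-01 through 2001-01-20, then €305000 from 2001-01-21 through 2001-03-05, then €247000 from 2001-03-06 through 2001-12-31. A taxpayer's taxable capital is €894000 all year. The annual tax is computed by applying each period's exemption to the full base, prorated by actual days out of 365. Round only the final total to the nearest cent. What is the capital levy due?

2001-01-01 to 2001-01-20: 20 days, exemption €380000 → (€894000 − €380000) × 2.45% × 20/365 = €690.0274
2001-01-21 to 2001-03-05: 44 days, exemption €305000 → (€894000 − €305000) × 2.45% × 44/365 = €1739.5671
2001-03-06 to 2001-12-31: 301 days, exemption €247000 → (€894000 − €247000) × 2.45% × 301/365 = €13072.0589
Total = €15501.6534

€15501.65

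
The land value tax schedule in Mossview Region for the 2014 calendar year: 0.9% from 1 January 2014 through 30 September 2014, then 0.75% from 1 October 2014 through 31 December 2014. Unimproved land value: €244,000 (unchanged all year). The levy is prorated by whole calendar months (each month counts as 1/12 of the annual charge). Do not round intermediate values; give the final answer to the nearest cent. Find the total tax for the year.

€2,104.50

1 January – 30 September 2014: 9 months at 0.9% → €244,000 × 0.9% × 9/12 = €1,647.0000
1 October – 31 December 2014: 3 months at 0.75% → €244,000 × 0.75% × 3/12 = €457.5000
Total = €2,104.5000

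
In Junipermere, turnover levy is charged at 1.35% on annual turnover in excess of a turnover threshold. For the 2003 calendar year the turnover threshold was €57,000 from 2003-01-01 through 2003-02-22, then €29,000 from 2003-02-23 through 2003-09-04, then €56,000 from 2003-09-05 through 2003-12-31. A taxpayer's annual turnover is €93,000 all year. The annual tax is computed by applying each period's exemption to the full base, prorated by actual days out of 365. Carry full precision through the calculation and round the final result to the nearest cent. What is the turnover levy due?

€691.27

2003-01-01 to 2003-02-22: 53 days, exemption €57,000 → (€93,000 − €57,000) × 1.35% × 53/365 = €70.5699
2003-02-23 to 2003-09-04: 194 days, exemption €29,000 → (€93,000 − €29,000) × 1.35% × 194/365 = €459.2219
2003-09-05 to 2003-12-31: 118 days, exemption €56,000 → (€93,000 − €56,000) × 1.35% × 118/365 = €161.4822
Total = €691.2740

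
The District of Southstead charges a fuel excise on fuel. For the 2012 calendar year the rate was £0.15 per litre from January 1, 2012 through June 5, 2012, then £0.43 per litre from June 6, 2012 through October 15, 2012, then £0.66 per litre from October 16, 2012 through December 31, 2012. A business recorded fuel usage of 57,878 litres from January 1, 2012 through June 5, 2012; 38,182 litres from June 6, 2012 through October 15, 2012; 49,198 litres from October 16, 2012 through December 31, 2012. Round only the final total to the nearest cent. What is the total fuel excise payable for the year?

£57,570.64

January 1 – June 5, 2012: 57,878 litres at £0.15/litre → £8,681.70
June 6 – October 15, 2012: 38,182 litres at £0.43/litre → £16,418.26
October 16 – December 31, 2012: 49,198 litres at £0.66/litre → £32,470.68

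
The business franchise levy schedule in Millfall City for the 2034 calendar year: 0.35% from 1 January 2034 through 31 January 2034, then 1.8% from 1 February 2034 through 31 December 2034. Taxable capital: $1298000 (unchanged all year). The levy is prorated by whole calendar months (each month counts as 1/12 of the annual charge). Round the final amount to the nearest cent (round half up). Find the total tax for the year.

1 January – 31 January 2034: 1 month at 0.35% → $1298000 × 0.35% × 1/12 = $378.5833
1 February – 31 December 2034: 11 months at 1.8% → $1298000 × 1.8% × 11/12 = $21417.0000
Total = $21795.5833

$21795.58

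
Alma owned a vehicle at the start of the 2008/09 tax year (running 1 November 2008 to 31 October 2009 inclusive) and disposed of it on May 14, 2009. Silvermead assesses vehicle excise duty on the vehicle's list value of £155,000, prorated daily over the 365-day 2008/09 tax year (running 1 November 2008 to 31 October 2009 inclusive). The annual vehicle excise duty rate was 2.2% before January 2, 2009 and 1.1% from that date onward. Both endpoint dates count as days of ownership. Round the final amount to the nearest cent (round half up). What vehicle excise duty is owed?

£1,200.51

November 1, 2008 – January 1, 2009: 62 days at 2.2% → £155,000 × 2.2% × 62/365 = £579.2329
January 2 – May 14, 2009: 133 days at 1.1% → £155,000 × 1.1% × 133/365 = £621.2740
Total = £1,200.5068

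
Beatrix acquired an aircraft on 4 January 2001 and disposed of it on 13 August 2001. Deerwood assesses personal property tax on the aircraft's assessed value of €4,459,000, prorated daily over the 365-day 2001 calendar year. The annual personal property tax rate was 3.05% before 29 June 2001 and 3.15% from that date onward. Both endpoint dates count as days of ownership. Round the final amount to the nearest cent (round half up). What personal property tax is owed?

€83,279.46

4 January – 28 June 2001: 176 days at 3.05% → €4,459,000 × 3.05% × 176/365 = €65,577.8411
29 June – 13 August 2001: 46 days at 3.15% → €4,459,000 × 3.15% × 46/365 = €17,701.6192
Total = €83,279.4603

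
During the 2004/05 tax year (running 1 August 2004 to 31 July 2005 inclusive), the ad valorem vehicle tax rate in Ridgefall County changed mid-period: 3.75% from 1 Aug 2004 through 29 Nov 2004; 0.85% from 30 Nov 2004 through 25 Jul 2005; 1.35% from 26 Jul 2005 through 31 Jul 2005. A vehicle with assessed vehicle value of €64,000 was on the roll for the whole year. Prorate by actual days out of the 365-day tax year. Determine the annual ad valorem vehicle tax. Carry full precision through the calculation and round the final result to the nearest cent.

€1,164.54

1 Aug – 29 Nov 2004: 121 days at 3.75% → €64,000 × 3.75% × 121/365 = €795.6164
30 Nov 2004 – 25 Jul 2005: 238 days at 0.85% → €64,000 × 0.85% × 238/365 = €354.7178
26 Jul – 31 Jul 2005: 6 days at 1.35% → €64,000 × 1.35% × 6/365 = €14.2027
Total = €1,164.5370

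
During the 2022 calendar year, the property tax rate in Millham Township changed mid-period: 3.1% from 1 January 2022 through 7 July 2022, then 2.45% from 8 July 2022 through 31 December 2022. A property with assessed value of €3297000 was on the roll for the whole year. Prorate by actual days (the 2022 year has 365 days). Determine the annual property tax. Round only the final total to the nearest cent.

1 January – 7 July 2022: 188 days at 3.1% → €3297000 × 3.1% × 188/365 = €52643.6055
8 July – 31 December 2022: 177 days at 2.45% → €3297000 × 2.45% × 177/365 = €39171.0699
Total = €91814.6753

€91814.68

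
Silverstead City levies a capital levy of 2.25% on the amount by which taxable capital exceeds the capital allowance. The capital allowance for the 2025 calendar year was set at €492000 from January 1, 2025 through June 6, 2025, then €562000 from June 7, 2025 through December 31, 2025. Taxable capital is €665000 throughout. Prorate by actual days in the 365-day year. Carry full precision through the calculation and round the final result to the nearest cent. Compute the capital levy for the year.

€2994.97

January 1 – June 6, 2025: 157 days, exemption €492000 → (€665000 − €492000) × 2.25% × 157/365 = €1674.3082
June 7 – December 31, 2025: 208 days, exemption €562000 → (€665000 − €562000) × 2.25% × 208/365 = €1320.6575
Total = €2994.9658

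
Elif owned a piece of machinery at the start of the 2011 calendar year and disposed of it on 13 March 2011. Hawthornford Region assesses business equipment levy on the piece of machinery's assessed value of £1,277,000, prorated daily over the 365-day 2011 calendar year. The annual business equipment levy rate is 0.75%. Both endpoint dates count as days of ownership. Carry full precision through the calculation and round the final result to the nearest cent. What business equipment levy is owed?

£1,889.26

Days held (1 January – 13 March 2011): 72 out of 365
Tax = £1,277,000 × 0.75% × 72/365 = £1,889.2603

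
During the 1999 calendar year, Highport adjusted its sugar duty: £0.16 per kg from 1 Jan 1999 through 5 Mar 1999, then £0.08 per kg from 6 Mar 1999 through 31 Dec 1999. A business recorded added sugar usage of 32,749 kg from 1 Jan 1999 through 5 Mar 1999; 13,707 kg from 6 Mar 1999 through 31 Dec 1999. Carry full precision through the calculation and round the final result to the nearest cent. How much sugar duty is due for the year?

1 Jan – 5 Mar 1999: 32,749 kg at £0.16/kg → £5,239.84
6 Mar – 31 Dec 1999: 13,707 kg at £0.08/kg → £1,096.56

£6,336.40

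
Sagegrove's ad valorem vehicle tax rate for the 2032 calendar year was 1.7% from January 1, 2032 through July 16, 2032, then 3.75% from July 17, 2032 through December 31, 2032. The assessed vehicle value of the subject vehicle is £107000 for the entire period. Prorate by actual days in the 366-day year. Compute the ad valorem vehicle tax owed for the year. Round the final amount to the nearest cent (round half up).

£2825.85

January 1 – July 16, 2032: 198 days at 1.7% → £107000 × 1.7% × 198/366 = £984.0492
July 17 – December 31, 2032: 168 days at 3.75% → £107000 × 3.75% × 168/366 = £1841.8033
Total = £2825.8525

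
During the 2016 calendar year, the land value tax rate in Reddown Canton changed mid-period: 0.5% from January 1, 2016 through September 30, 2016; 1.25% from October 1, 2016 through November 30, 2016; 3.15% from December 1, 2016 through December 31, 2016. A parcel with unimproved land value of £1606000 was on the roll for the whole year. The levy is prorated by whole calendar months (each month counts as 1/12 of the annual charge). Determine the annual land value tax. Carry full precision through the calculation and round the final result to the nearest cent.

£13584.08

January 1 – September 30, 2016: 9 months at 0.5% → £1606000 × 0.5% × 9/12 = £6022.5000
October 1 – November 30, 2016: 2 months at 1.25% → £1606000 × 1.25% × 2/12 = £3345.8333
December 1 – December 31, 2016: 1 month at 3.15% → £1606000 × 3.15% × 1/12 = £4215.7500
Total = £13584.0833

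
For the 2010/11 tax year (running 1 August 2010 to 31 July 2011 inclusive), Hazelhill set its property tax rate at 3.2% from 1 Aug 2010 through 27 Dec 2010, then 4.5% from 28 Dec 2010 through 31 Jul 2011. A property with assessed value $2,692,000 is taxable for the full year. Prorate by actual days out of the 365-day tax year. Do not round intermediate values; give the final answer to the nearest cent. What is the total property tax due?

1 Aug – 27 Dec 2010: 149 days at 3.2% → $2,692,000 × 3.2% × 149/365 = $35,165.6329
28 Dec 2010 – 31 Jul 2011: 216 days at 4.5% → $2,692,000 × 4.5% × 216/365 = $71,688.3288
Total = $106,853.9616

$106,853.96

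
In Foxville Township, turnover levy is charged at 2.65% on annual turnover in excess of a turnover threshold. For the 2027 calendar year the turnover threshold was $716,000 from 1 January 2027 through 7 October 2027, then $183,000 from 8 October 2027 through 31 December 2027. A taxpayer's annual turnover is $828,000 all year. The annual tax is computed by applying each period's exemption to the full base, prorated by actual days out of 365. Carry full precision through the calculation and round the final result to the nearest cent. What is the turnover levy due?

$6,257.27

1 January – 7 October 2027: 280 days, exemption $716,000 → ($828,000 − $716,000) × 2.65% × 280/365 = $2,276.8219
8 October – 31 December 2027: 85 days, exemption $183,000 → ($828,000 − $183,000) × 2.65% × 85/365 = $3,980.4452
Total = $6,257.2671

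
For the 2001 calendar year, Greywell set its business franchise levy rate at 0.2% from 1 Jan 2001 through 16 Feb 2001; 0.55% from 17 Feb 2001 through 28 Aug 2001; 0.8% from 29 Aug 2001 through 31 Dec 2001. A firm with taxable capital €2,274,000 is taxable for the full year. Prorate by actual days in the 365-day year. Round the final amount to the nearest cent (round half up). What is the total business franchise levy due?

1 Jan – 16 Feb 2001: 47 days at 0.2% → €2,274,000 × 0.2% × 47/365 = €585.6329
17 Feb – 28 Aug 2001: 193 days at 0.55% → €2,274,000 × 0.55% × 193/365 = €6,613.2904
29 Aug – 31 Dec 2001: 125 days at 0.8% → €2,274,000 × 0.8% × 125/365 = €6,230.1370
Total = €13,429.0603

€13,429.06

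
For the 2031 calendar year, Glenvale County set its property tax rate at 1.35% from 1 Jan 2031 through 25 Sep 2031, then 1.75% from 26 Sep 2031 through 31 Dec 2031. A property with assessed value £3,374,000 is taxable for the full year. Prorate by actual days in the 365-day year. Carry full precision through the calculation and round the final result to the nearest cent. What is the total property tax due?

1 Jan – 25 Sep 2031: 268 days at 1.35% → £3,374,000 × 1.35% × 268/365 = £33,444.1973
26 Sep – 31 Dec 2031: 97 days at 1.75% → £3,374,000 × 1.75% × 97/365 = £15,691.4110
Total = £49,135.6082

£49,135.61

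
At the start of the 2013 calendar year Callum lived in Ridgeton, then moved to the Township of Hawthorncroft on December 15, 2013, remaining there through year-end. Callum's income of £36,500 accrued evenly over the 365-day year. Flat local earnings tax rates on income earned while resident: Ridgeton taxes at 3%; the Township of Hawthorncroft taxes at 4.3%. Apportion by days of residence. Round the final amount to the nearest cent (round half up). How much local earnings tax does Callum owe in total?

Ridgeton, January 1 – December 14, 2013: 348 days → £36,500 × 3% × 348/365 = £1,044.0000
The Township of Hawthorncroft, December 15 – December 31, 2013: 17 days → £36,500 × 4.3% × 17/365 = £73.1000
Total = £1,117.1000

£1,117.10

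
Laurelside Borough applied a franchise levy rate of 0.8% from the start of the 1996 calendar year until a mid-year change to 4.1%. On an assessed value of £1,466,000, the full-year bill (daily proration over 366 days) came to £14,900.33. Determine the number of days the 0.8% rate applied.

342 days

Let d = days at the first rate; then 366 − d days at the second rate.
£1,466,000 × [0.8%·d + 4.1%·(366−d)] / 366 = £14,900.33
Solving gives d = 342, so the new rate took effect on 8 Dec 1996.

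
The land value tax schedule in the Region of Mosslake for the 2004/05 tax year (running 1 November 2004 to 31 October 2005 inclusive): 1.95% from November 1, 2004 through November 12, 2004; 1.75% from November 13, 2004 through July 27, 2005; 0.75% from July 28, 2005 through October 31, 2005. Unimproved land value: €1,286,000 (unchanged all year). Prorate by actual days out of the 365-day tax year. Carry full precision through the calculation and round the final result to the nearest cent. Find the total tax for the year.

€19,207.20

November 1 – November 12, 2004: 12 days at 1.95% → €1,286,000 × 1.95% × 12/365 = €824.4493
November 13, 2004 – July 27, 2005: 257 days at 1.75% → €1,286,000 × 1.75% × 257/365 = €15,845.9863
July 28 – October 31, 2005: 96 days at 0.75% → €1,286,000 × 0.75% × 96/365 = €2,536.7671
Total = €19,207.2027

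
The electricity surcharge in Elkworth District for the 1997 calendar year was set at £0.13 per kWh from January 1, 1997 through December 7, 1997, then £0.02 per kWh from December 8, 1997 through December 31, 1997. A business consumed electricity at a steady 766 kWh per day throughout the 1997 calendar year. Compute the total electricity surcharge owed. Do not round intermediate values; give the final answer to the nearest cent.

£34,324.46

January 1 – December 7, 1997: 341 days × 766 kWh/day = 261,206 kWh at £0.13/kWh → £33,956.78
December 8 – December 31, 1997: 24 days × 766 kWh/day = 18,384 kWh at £0.02/kWh → £367.68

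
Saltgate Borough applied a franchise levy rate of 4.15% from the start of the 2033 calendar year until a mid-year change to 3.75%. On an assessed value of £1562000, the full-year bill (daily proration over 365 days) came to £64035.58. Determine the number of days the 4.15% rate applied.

Let d = days at the first rate; then 365 − d days at the second rate.
£1562000 × [4.15%·d + 3.75%·(365−d)] / 365 = £64035.58
Solving gives d = 319, so the new rate took effect on November 16, 2033.

319 days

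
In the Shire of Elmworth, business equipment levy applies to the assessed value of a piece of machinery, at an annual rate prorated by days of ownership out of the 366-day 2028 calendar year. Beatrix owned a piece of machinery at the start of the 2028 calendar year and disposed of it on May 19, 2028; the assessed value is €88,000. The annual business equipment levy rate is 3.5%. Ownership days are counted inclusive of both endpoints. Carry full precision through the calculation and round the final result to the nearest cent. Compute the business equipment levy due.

€1,178.14

Days held (January 1 – May 19, 2028): 140 out of 366
Tax = €88,000 × 3.5% × 140/366 = €1,178.1421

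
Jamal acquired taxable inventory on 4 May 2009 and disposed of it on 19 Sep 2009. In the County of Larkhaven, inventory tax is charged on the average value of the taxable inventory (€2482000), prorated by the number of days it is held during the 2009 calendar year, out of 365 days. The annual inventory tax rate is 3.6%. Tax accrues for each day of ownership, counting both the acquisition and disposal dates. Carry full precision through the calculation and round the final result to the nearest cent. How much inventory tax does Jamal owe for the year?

Days held (4 May – 19 Sep 2009): 139 out of 365
Tax = €2482000 × 3.6% × 139/365 = €34027.2000

€34027.20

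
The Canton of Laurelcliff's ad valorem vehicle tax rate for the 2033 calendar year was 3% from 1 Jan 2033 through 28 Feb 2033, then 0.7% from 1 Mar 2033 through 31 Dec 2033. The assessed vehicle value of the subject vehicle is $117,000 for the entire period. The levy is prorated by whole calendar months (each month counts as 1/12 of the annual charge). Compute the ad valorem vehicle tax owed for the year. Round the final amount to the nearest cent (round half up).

$1,267.50

1 Jan – 28 Feb 2033: 2 months at 3% → $117,000 × 3% × 2/12 = $585.0000
1 Mar – 31 Dec 2033: 10 months at 0.7% → $117,000 × 0.7% × 10/12 = $682.5000
Total = $1,267.5000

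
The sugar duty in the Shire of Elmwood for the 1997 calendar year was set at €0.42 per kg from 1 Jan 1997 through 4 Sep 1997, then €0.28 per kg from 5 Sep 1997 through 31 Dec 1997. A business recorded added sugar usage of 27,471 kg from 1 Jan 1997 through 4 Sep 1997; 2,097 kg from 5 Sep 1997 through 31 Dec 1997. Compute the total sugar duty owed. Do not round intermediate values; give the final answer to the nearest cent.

1 Jan – 4 Sep 1997: 27,471 kg at €0.42/kg → €11537.82
5 Sep – 31 Dec 1997: 2,097 kg at €0.28/kg → €587.16

€12124.98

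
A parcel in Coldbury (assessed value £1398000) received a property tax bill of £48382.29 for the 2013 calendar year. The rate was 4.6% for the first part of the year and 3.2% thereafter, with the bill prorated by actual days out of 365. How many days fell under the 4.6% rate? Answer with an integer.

68 days

Let d = days at the first rate; then 365 − d days at the second rate.
£1398000 × [4.6%·d + 3.2%·(365−d)] / 365 = £48382.29
Solving gives d = 68, so the new rate took effect on 10 March 2013.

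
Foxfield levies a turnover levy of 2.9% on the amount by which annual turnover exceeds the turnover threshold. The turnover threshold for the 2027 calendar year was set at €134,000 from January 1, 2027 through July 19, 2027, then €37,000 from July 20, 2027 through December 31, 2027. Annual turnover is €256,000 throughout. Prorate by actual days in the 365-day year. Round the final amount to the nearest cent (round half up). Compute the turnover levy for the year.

January 1 – July 19, 2027: 200 days, exemption €134,000 → (€256,000 − €134,000) × 2.9% × 200/365 = €1,938.6301
July 20 – December 31, 2027: 165 days, exemption €37,000 → (€256,000 − €37,000) × 2.9% × 165/365 = €2,871.0000
Total = €4,809.6301

€4,809.63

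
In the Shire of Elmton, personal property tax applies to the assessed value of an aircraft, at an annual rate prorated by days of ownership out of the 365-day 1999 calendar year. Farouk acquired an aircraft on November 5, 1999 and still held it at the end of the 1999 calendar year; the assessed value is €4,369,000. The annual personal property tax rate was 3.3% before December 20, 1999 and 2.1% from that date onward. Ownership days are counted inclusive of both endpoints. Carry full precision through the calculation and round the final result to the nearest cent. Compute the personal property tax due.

November 5 – December 19, 1999: 45 days at 3.3% → €4,369,000 × 3.3% × 45/365 = €17,775.2466
December 20 – December 31, 1999: 12 days at 2.1% → €4,369,000 × 2.1% × 12/365 = €3,016.4055
Total = €20,791.6521

€20,791.65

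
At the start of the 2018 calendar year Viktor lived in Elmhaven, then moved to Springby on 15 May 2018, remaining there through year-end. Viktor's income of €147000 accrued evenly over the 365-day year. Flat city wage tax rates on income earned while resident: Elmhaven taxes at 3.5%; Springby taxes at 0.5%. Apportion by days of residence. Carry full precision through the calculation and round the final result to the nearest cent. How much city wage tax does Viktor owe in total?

€2354.01

Elmhaven, 1 Jan – 14 May 2018: 134 days → €147000 × 3.5% × 134/365 = €1888.8493
Springby, 15 May – 31 Dec 2018: 231 days → €147000 × 0.5% × 231/365 = €465.1644
Total = €2354.0137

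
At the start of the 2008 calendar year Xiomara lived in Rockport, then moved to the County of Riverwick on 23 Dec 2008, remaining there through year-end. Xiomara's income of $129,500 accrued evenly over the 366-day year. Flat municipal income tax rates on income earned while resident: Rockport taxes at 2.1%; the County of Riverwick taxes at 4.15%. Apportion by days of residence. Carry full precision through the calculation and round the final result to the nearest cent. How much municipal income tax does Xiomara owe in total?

$2,784.78

Rockport, 1 Jan – 22 Dec 2008: 357 days → $129,500 × 2.1% × 357/366 = $2,652.6270
The County of Riverwick, 23 Dec – 31 Dec 2008: 9 days → $129,500 × 4.15% × 9/366 = $132.1537
Total = $2,784.7807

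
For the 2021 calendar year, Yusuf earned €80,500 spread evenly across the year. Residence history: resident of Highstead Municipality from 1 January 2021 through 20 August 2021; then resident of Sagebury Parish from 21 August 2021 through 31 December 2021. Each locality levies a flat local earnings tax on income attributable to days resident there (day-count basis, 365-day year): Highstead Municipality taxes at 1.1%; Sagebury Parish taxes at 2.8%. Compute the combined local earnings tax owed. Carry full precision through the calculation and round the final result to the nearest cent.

€1,384.16

Highstead Municipality, 1 January – 20 August 2021: 232 days → €80,500 × 1.1% × 232/365 = €562.8384
Sagebury Parish, 21 August – 31 December 2021: 133 days → €80,500 × 2.8% × 133/365 = €821.3205
Total = €1,384.1589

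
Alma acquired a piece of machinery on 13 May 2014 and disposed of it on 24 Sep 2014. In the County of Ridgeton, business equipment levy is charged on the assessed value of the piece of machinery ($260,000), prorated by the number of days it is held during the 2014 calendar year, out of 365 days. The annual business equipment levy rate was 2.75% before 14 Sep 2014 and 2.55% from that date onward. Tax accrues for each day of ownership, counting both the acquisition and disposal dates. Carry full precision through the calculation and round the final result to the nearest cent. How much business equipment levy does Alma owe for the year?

13 May – 13 Sep 2014: 124 days at 2.75% → $260,000 × 2.75% × 124/365 = $2,429.0411
14 Sep – 24 Sep 2014: 11 days at 2.55% → $260,000 × 2.55% × 11/365 = $199.8082
Total = $2,628.8493

$2,628.85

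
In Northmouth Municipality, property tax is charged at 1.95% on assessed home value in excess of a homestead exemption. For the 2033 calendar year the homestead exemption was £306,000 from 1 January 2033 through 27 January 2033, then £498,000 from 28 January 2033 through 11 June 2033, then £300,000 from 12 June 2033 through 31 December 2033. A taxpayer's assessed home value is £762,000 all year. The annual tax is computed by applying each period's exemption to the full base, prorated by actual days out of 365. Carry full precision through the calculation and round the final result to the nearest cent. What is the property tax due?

£7,572.30

1 January – 27 January 2033: 27 days, exemption £306,000 → (£762,000 − £306,000) × 1.95% × 27/365 = £657.7644
28 January – 11 June 2033: 135 days, exemption £498,000 → (£762,000 − £498,000) × 1.95% × 135/365 = £1,904.0548
12 June – 31 December 2033: 203 days, exemption £300,000 → (£762,000 − £300,000) × 1.95% × 203/365 = £5,010.4849
Total = £7,572.3041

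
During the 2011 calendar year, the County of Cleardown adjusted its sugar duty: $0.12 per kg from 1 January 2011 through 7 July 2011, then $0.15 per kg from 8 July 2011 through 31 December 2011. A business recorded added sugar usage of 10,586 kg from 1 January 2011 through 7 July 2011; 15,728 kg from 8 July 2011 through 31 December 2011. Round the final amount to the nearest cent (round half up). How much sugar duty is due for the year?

1 January – 7 July 2011: 10,586 kg at $0.12/kg → $1,270.32
8 July – 31 December 2011: 15,728 kg at $0.15/kg → $2,359.20

$3,629.52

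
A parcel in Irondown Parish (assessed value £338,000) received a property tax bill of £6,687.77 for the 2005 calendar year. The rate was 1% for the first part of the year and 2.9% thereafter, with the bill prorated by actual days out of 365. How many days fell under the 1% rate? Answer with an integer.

Let d = days at the first rate; then 365 − d days at the second rate.
£338,000 × [1%·d + 2.9%·(365−d)] / 365 = £6,687.77
Solving gives d = 177, so the new rate took effect on 27 Jun 2005.

177 days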